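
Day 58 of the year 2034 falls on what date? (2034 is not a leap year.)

February 27, 2034

January has 31 days (58 − 31 = 27 remain).
27 into February → February 27.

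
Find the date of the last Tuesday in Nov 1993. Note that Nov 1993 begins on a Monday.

Nov 1993 begins on a Monday, so the first Tuesday is Nov 2 (1 day later).
Nov 1993 has 30 days. Adding weeks: 2, 9, 16, 23, 30 — the last one ≤ 30 is the 30th.

Nov 30, 1993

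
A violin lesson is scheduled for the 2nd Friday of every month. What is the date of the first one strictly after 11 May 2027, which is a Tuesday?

14 May 2027

May 2027 starts on a Saturday; its first Friday is the 7th, so the 2nd Friday is the 14th — 14 May 2027.
14 May 2027 is after 11 May 2027, so that is the next one.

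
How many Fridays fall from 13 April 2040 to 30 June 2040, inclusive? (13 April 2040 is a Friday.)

13 April 2040 is a Friday; the first Friday on or after it is 13 April 2040.
From 13 April 2040 to 30 June 2040: 17 + 31 + 30 = 78 days (rest of April, May, June).
78 ÷ 7 = 11 full weeks with remainder 1, so 11 more Fridays after the first → 12.

12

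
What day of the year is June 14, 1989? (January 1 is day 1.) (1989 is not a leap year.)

Days in months before June: 31 + 28 + 31 + 30 + 31 = 151.
Plus 14 days into June → day 165.

165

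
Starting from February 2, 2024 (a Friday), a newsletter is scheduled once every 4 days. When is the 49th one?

August 12, 2024

The 49th occurrence is 48 intervals after the first: 48 × 4 = 192 days after February 2, 2024.
February has 29 days — 27 days to the end of February leaves 165.
March has 31 days (134 left).
April has 30 days (104 left).
May has 31 days (73 left).
June has 30 days (43 left).
July has 31 days (12 left).
12 days into August → August 12, 2024.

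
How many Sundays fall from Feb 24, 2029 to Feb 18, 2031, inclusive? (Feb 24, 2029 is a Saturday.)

104

Feb 24, 2029 is a Saturday; the first Sunday on or after it is Feb 25, 2029 (1 day later).
From Feb 25, 2029 to Feb 18, 2031: 309 + 365 + 49 = 723 days (rest of 2029, 2030, to Feb 18, 2031 in 2031).
723 ÷ 7 = 103 full weeks with remainder 2, so 103 more Sundays after the first → 104.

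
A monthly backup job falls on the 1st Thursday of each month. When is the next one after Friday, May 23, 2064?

Jun 5, 2064

May 2064 starts on a Thursday, so its 1st Thursday is May 1, 2064.
That is not after May 23, 2064, so look at Jun 2064.
Jun 2064 starts on a Sunday, so its 1st Thursday is Jun 5, 2064 (4 days in).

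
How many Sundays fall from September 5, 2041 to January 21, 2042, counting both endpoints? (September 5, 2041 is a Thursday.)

September 5, 2041 is a Thursday; the first Sunday on or after it is September 8, 2041 (3 days later).
From September 8, 2041 to January 21, 2042: 22 + 31 + 30 + 31 + 21 = 135 days (rest of September, October, November, December, January).
135 ÷ 7 = 19 full weeks with remainder 2, so 19 more Sundays after the first → 20.

20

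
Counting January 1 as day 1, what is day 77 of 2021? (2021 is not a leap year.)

18 March 2021

January has 31 days (77 − 31 = 46 remain).
February has 28 days (46 − 28 = 18 remain).
18 into March → March 18.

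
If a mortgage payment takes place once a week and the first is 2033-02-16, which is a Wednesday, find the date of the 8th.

2033-04-06

The 8th occurrence is 7 intervals after the first: 7 × 7 = 49 days after 2033-02-16.
February has 28 days — 12 days to the end of February leaves 37.
March has 31 days (6 left).
6 days into April → 2033-04-06.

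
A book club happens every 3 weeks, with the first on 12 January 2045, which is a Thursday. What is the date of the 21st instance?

The 21st occurrence is 20 intervals after the first: 20 × 21 = 420 days after 12 January 2045.
January has 31 days — 19 days to the end of January leaves 401.
From end of January to end of 2045 is 334 days (67 left).
January has 31 days (36 left).
February has 28 days (8 left).
8 days into March → 8 March 2046.

8 March 2046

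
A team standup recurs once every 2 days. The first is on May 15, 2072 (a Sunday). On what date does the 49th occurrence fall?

The 49th occurrence is 48 intervals after the first: 48 × 2 = 96 days after May 15, 2072.
May has 31 days — 16 days to the end of May leaves 80.
June has 30 days (50 left).
July has 31 days (19 left).
19 days into August → August 19, 2072.

August 19, 2072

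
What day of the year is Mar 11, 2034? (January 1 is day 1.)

70

Days in months before Mar: 31 + 28 = 59.
Plus 11 days into Mar → day 70.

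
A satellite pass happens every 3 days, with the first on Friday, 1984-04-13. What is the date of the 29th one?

1984-07-06

The 29th occurrence is 28 intervals after the first: 28 × 3 = 84 days after 1984-04-13.
April has 30 days — 17 days to the end of April leaves 67.
May has 31 days (36 left).
June has 30 days (6 left).
6 days into July → 1984-07-06.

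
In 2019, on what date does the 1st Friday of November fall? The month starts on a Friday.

November 2019 begins on a Friday, so the first Friday is November 1.

November 1, 2019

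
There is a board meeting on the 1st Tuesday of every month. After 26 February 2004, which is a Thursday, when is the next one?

2 March 2004

February 2004 starts on a Sunday, so its 1st Tuesday is 3 February 2004 (2 days in).
That is not after 26 February 2004, so look at March 2004.
March 2004 starts on a Monday, so its 1st Tuesday is 2 March 2004 (1 day in).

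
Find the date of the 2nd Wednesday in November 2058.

November 2058 begins on a Friday, so the first Wednesday is November 6 (5 days later).
The 2nd Wednesday is 1 weeks later: 6 + 7 = 13.

13 November 2058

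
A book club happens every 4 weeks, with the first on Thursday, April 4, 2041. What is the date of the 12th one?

February 6, 2042

The 12th occurrence is 11 intervals after the first: 11 × 28 = 308 days after April 4, 2041.
April has 30 days — 26 days to the end of April leaves 282.
May has 31 days (251 left).
June has 30 days (221 left).
July has 31 days (190 left).
August has 31 days (159 left).
September has 30 days (129 left).
October has 31 days (98 left).
November has 30 days (68 left).
December has 31 days (37 left).
January has 31 days (6 left).
6 days into February → February 6, 2042.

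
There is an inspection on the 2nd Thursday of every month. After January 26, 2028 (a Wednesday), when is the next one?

January 2028 starts on a Saturday; its first Thursday is the 6th, so the 2nd Thursday is the 13th — January 13, 2028.
That is not after January 26, 2028, so look at February 2028.
February 2028 starts on a Tuesday; its first Thursday is the 3rd, so the 2nd Thursday is the 10th — February 10, 2028.

February 10, 2028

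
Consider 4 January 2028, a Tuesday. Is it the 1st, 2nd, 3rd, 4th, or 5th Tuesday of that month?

1st

Day 4 falls in week ⌈4/7⌉ of the month.
Days 1–7 hold the 1st Tuesday, 8–14 the 2nd, 15–21 the 3rd, 22–28 the 4th, 29–31 the 5th.
4 is in the range for the 1st.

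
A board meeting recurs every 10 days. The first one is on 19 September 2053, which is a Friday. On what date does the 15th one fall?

6 February 2054

The 15th occurrence is 14 intervals after the first: 14 × 10 = 140 days after 19 September 2053.
September has 30 days — 11 days to the end of September leaves 129.
October has 31 days (98 left).
November has 30 days (68 left).
December has 31 days (37 left).
January has 31 days (6 left).
6 days into February → 6 February 2054.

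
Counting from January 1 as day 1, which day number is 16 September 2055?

259

Days in months before September: 31 + 28 + 31 + 30 + 31 + 30 + 31 + 31 = 243.
Plus 16 days into September → day 259.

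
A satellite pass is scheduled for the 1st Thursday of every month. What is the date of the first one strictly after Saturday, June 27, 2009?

July 2, 2009

June 2009 starts on a Monday, so its 1st Thursday is June 4, 2009 (3 days in).
That is not after June 27, 2009, so look at July 2009.
July 2009 starts on a Wednesday, so its 1st Thursday is July 2, 2009 (1 day in).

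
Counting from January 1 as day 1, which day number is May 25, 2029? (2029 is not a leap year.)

145

Days in months before May: 31 + 28 + 31 + 30 = 120.
Plus 25 days into May → day 145.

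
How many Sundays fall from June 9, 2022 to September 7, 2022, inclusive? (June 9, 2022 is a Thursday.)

June 9, 2022 is a Thursday; the first Sunday on or after it is June 12, 2022 (3 days later).
From June 12, 2022 to September 7, 2022: 18 + 31 + 31 + 7 = 87 days (rest of June, July, August, September).
87 ÷ 7 = 12 full weeks with remainder 3, so 12 more Sundays after the first → 13.

13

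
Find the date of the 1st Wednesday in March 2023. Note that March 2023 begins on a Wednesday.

March 2023 begins on a Wednesday, so the first Wednesday is March 1.

2023-03-01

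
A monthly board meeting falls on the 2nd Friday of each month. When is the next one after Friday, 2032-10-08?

October 2032 starts on a Friday; its first Friday is the 1st, so the 2nd Friday is the 8th — 2032-10-08.
That is not after 2032-10-08, so look at November 2032.
November 2032 starts on a Monday; its first Friday is the 5th, so the 2nd Friday is the 12th — 2032-11-12.

2032-11-12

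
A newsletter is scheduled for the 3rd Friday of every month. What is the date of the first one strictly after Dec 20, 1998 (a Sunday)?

Jan 15, 1999

Dec 1998 starts on a Tuesday; its first Friday is the 4th, so the 3rd Friday is the 18th — Dec 18, 1998.
That is not after Dec 20, 1998, so look at Jan 1999.
Jan 1999 starts on a Friday; its first Friday is the 1st, so the 3rd Friday is the 15th — Jan 15, 1999.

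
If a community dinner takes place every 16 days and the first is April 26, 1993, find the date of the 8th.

August 16, 1993

The 8th occurrence is 7 intervals after the first: 7 × 16 = 112 days after April 26, 1993.
April has 30 days — 4 days to the end of April leaves 108.
May has 31 days (77 left).
June has 30 days (47 left).
July has 31 days (16 left).
16 days into August → August 16, 1993.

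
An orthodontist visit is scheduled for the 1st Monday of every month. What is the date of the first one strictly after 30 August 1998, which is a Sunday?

August 1998 starts on a Saturday, so its 1st Monday is 3 August 1998 (2 days in).
That is not after 30 August 1998, so look at September 1998.
September 1998 starts on a Tuesday, so its 1st Monday is 7 September 1998 (6 days in).

7 September 1998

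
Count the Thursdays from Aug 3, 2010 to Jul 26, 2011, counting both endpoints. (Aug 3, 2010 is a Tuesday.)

Aug 3, 2010 is a Tuesday; the first Thursday on or after it is Aug 5, 2010 (2 days later).
From Aug 5, 2010 to Jul 26, 2011: 148 + 207 = 355 days (rest of 2010, to Jul 26, 2011 in 2011).
355 ÷ 7 = 50 full weeks with remainder 5, so 50 more Thursdays after the first → 51.

51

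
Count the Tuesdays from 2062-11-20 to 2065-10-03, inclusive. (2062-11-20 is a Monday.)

150

2062-11-20 is a Monday; the first Tuesday on or after it is 2062-11-21 (1 day later).
From 2062-11-21 to 2065-10-03: 40 + 365 + 366 + 276 = 1047 days (rest of 2062, 2063, 2064, to 2065-10-03 in 2065).
1047 ÷ 7 = 149 full weeks with remainder 4, so 149 more Tuesdays after the first → 150.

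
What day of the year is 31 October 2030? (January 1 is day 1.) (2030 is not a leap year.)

Days in months before October: 31 + 28 + 31 + 30 + 31 + 30 + 31 + 31 + 30 = 273.
Plus 31 days into October → day 304.

304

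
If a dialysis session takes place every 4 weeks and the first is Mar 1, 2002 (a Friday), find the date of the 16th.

Apr 25, 2003

The 16th occurrence is 15 intervals after the first: 15 × 28 = 420 days after Mar 1, 2002.
Mar has 31 days — 30 days to the end of Mar leaves 390.
Apr has 30 days (360 left).
May has 31 days (329 left).
Jun has 30 days (299 left).
Jul has 31 days (268 left).
Aug has 31 days (237 left).
Sep has 30 days (207 left).
Oct has 31 days (176 left).
Nov has 30 days (146 left).
Dec has 31 days (115 left).
Jan has 31 days (84 left).
Feb has 28 days (56 left).
Mar has 31 days (25 left).
25 days into Apr → Apr 25, 2003.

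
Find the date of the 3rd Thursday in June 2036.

19 June 2036

June 2036 begins on a Sunday, so the first Thursday is June 5 (4 days later).
The 3rd Thursday is 2 weeks later: 5 + 14 = 19.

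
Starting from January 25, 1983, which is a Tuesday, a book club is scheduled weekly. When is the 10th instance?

The 10th occurrence is 9 intervals after the first: 9 × 7 = 63 days after January 25, 1983.
January has 31 days — 6 days to the end of January leaves 57.
February has 28 days (29 left).
29 days into March → March 29, 1983.

March 29, 1983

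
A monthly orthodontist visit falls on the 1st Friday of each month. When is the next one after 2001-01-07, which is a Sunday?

2001-02-02

January 2001 starts on a Monday, so its 1st Friday is 2001-01-05 (4 days in).
That is not after 2001-01-07, so look at February 2001.
February 2001 starts on a Thursday, so its 1st Friday is 2001-02-02 (1 day in).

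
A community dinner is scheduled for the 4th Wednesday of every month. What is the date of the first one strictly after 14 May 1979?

23 May 1979

May 1979 starts on a Tuesday; its first Wednesday is the 2nd, so the 4th Wednesday is the 23rd — 23 May 1979.
23 May 1979 is after 14 May 1979, so that is the next one.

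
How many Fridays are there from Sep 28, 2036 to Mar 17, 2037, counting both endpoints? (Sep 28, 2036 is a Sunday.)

Sep 28, 2036 is a Sunday; the first Friday on or after it is Oct 3, 2036 (5 days later).
From Oct 3, 2036 to Mar 17, 2037: 28 + 30 + 31 + 31 + 28 + 17 = 165 days (rest of Oct, Nov, Dec, Jan, Feb, Mar).
165 ÷ 7 = 23 full weeks with remainder 4, so 23 more Fridays after the first → 24.

24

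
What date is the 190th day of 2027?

2027-07-09

January has 31 days (190 − 31 = 159 remain).
February has 28 days (159 − 28 = 131 remain).
March has 31 days (131 − 31 = 100 remain).
April has 30 days (100 − 30 = 70 remain).
May has 31 days (70 − 31 = 39 remain).
June has 30 days (39 − 30 = 9 remain).
9 into July → July 9.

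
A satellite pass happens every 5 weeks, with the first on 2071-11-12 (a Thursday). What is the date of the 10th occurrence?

The 10th occurrence is 9 intervals after the first: 9 × 35 = 315 days after 2071-11-12.
November has 30 days — 18 days to the end of November leaves 297.
December has 31 days (266 left).
January has 31 days (235 left).
February has 29 days (206 left).
March has 31 days (175 left).
April has 30 days (145 left).
May has 31 days (114 left).
June has 30 days (84 left).
July has 31 days (53 left).
August has 31 days (22 left).
22 days into September → 2072-09-22.

2072-09-22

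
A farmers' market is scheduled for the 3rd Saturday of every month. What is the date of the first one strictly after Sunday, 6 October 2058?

19 October 2058

October 2058 starts on a Tuesday; its first Saturday is the 5th, so the 3rd Saturday is the 19th — 19 October 2058.
19 October 2058 is after 6 October 2058, so that is the next one.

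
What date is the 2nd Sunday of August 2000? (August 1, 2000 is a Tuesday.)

August 2000 begins on a Tuesday, so the first Sunday is August 6 (5 days later).
The 2nd Sunday is 1 weeks later: 6 + 7 = 13.

2000-08-13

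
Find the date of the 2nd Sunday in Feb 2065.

Feb 8, 2065

The first Sunday of Feb 2065 is Feb 1.
The 2nd Sunday is 1 weeks later: 1 + 7 = 8.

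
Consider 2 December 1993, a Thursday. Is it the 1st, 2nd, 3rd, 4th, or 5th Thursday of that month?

Day 2 falls in week ⌈2/7⌉ of the month.
Days 1–7 hold the 1st Thursday, 8–14 the 2nd, 15–21 the 3rd, 22–28 the 4th, 29–31 the 5th.
2 is in the range for the 1st.

1st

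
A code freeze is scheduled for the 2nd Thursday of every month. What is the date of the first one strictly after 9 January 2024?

11 January 2024

January 2024 starts on a Monday; its first Thursday is the 4th, so the 2nd Thursday is the 11th — 11 January 2024.
11 January 2024 is after 9 January 2024, so that is the next one.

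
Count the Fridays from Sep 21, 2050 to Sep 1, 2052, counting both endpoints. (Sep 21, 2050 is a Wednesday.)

102

Sep 21, 2050 is a Wednesday; the first Friday on or after it is Sep 23, 2050 (2 days later).
From Sep 23, 2050 to Sep 1, 2052: 99 + 365 + 245 = 709 days (rest of 2050, 2051, to Sep 1, 2052 in 2052).
709 ÷ 7 = 101 full weeks with remainder 2, so 101 more Fridays after the first → 102.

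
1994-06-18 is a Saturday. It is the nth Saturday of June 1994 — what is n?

3rd

Day 18 falls in week ⌈18/7⌉ of the month.
Days 1–7 hold the 1st Saturday, 8–14 the 2nd, 15–21 the 3rd, 22–28 the 4th, 29–31 the 5th.
18 is in the range for the 3rd.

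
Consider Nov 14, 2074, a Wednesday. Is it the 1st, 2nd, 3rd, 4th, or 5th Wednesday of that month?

Day 14 falls in week ⌈14/7⌉ of the month.
Days 1–7 hold the 1st Wednesday, 8–14 the 2nd, 15–21 the 3rd, 22–28 the 4th, 29–31 the 5th.
14 is in the range for the 2nd.

2nd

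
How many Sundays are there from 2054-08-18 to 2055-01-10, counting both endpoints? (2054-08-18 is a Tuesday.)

2054-08-18 is a Tuesday; the first Sunday on or after it is 2054-08-23 (5 days later).
From 2054-08-23 to 2055-01-10: 8 + 30 + 31 + 30 + 31 + 10 = 140 days (rest of August, September, October, November, December, January).
140 ÷ 7 = 20 full weeks with remainder 0, so 20 more Sundays after the first → 21.

21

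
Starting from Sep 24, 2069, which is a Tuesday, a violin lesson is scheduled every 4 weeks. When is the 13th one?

Aug 26, 2070

The 13th occurrence is 12 intervals after the first: 12 × 28 = 336 days after Sep 24, 2069.
Sep has 30 days — 6 days to the end of Sep leaves 330.
Oct has 31 days (299 left).
Nov has 30 days (269 left).
Dec has 31 days (238 left).
Jan has 31 days (207 left).
Feb has 28 days (179 left).
Mar has 31 days (148 left).
Apr has 30 days (118 left).
May has 31 days (87 left).
Jun has 30 days (57 left).
Jul has 31 days (26 left).
26 days into Aug → Aug 26, 2070.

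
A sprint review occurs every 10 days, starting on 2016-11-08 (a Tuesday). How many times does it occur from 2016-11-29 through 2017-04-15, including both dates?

Occurrences land 10·i days after 2016-11-08 for i = 0, 1, 2, …
2016-11-29 is 21 days after the start; 21 ÷ 10 = 2 remainder 1; since the remainder is 1, round up to i = 3. First occurrence in the window: #4 on 2016-12-08 (3×10 = 30 days in).
2017-04-15 is 158 days after the start; 158 ÷ 10 = 15 remainder 8. Last occurrence in the window: #16 on 2017-04-07.
Occurrences #4 through #16: 13 in total.

13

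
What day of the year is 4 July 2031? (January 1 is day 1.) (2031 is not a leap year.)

Days in months before July: 31 + 28 + 31 + 30 + 31 + 30 = 181.
Plus 4 days into July → day 185.

185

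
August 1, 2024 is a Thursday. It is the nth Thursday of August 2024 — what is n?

1st

Day 1 falls in week ⌈1/7⌉ of the month.
Days 1–7 hold the 1st Thursday, 8–14 the 2nd, 15–21 the 3rd, 22–28 the 4th, 29–31 the 5th.
1 is in the range for the 1st.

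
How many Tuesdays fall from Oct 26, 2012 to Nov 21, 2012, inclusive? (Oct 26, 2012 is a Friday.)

Oct 26, 2012 is a Friday; the first Tuesday on or after it is Oct 30, 2012 (4 days later).
From Oct 30, 2012 to Nov 21, 2012: 1 + 21 = 22 days (rest of Oct, Nov).
22 ÷ 7 = 3 full weeks with remainder 1, so 3 more Tuesdays after the first → 4.

4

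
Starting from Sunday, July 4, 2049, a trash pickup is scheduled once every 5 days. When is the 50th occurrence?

March 6, 2050

The 50th occurrence is 49 intervals after the first: 49 × 5 = 245 days after July 4, 2049.
July has 31 days — 27 days to the end of July leaves 218.
August has 31 days (187 left).
September has 30 days (157 left).
October has 31 days (126 left).
November has 30 days (96 left).
December has 31 days (65 left).
January has 31 days (34 left).
February has 28 days (6 left).
6 days into March → March 6, 2050.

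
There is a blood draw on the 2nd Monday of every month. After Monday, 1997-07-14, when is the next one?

July 1997 starts on a Tuesday; its first Monday is the 7th, so the 2nd Monday is the 14th — 1997-07-14.
That is not after 1997-07-14, so look at August 1997.
August 1997 starts on a Friday; its first Monday is the 4th, so the 2nd Monday is the 11th — 1997-08-11.

1997-08-11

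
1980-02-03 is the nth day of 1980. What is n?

Days in months before February: 31 = 31.
Plus 3 days into February → day 34.

34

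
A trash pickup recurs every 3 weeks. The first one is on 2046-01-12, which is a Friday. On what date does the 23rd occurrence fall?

The 23rd occurrence is 22 intervals after the first: 22 × 21 = 462 days after 2046-01-12.
January has 31 days — 19 days to the end of January leaves 443.
From end of January to end of 2046 is 334 days (109 left).
January has 31 days (78 left).
February has 28 days (50 left).
March has 31 days (19 left).
19 days into April → 2047-04-19.

2047-04-19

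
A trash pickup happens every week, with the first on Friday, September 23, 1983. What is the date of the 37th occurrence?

June 1, 1984

The 37th occurrence is 36 intervals after the first: 36 × 7 = 252 days after September 23, 1983.
September has 30 days — 7 days to the end of September leaves 245.
October has 31 days (214 left).
November has 30 days (184 left).
December has 31 days (153 left).
January has 31 days (122 left).
February has 29 days (93 left).
March has 31 days (62 left).
April has 30 days (32 left).
May has 31 days (1 left).
1 day into June → June 1, 1984.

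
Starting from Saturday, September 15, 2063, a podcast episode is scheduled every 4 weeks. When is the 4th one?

The 4th occurrence is 3 intervals after the first: 3 × 28 = 84 days after September 15, 2063.
September has 30 days — 15 days to the end of September leaves 69.
October has 31 days (38 left).
November has 30 days (8 left).
8 days into December → December 8, 2063.

December 8, 2063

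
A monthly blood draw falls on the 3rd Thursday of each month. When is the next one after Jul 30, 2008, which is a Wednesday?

Aug 21, 2008

Jul 2008 starts on a Tuesday; its first Thursday is the 3rd, so the 3rd Thursday is the 17th — Jul 17, 2008.
That is not after Jul 30, 2008, so look at Aug 2008.
Aug 2008 starts on a Friday; its first Thursday is the 7th, so the 3rd Thursday is the 21st — Aug 21, 2008.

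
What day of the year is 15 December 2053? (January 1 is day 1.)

Days in months before December: 31 + 28 + 31 + 30 + 31 + 30 + 31 + 31 + 30 + 31 + 30 = 334.
Plus 15 days into December → day 349.

349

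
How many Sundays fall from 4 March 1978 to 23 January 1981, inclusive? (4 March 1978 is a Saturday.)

151

4 March 1978 is a Saturday; the first Sunday on or after it is 5 March 1978 (1 day later).
From 5 March 1978 to 23 January 1981: 301 + 365 + 366 + 23 = 1055 days (rest of 1978, 1979, 1980, to 23 January 1981 in 1981).
1055 ÷ 7 = 150 full weeks with remainder 5, so 150 more Sundays after the first → 151.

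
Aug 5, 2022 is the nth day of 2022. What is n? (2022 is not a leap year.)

Days in months before Aug: 31 + 28 + 31 + 30 + 31 + 30 + 31 = 212.
Plus 5 days into Aug → day 217.

217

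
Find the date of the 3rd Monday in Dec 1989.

The first Monday of Dec 1989 is Dec 4.
The 3rd Monday is 2 weeks later: 4 + 14 = 18.

Dec 18, 1989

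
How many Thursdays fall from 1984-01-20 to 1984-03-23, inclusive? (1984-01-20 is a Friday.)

9

1984-01-20 is a Friday; the first Thursday on or after it is 1984-01-26 (6 days later).
From 1984-01-26 to 1984-03-23: 5 + 29 + 23 = 57 days (rest of January, February, March).
57 ÷ 7 = 8 full weeks with remainder 1, so 8 more Thursdays after the first → 9.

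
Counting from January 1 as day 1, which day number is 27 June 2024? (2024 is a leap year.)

179

Days in months before June: 31 + 29 + 31 + 30 + 31 = 152.
Plus 27 days into June → day 179.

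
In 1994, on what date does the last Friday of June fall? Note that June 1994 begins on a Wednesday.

24 June 1994

June 1994 begins on a Wednesday, so the first Friday is June 3 (2 days later).
June 1994 has 30 days. Adding weeks: 3, 10, 17, 24 — the last one ≤ 30 is the 24th.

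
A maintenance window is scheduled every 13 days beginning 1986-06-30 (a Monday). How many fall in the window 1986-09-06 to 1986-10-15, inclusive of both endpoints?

Occurrences land 13·i days after 1986-06-30 for i = 0, 1, 2, …
1986-09-06 is 68 days after the start; 68 ÷ 13 = 5 remainder 3; since the remainder is 3, round up to i = 6. First occurrence in the window: #7 on 1986-09-16 (6×13 = 78 days in).
1986-10-15 is 107 days after the start; 107 ÷ 13 = 8 remainder 3. Last occurrence in the window: #9 on 1986-10-12.
Occurrences #7 through #9: 3 in total.

3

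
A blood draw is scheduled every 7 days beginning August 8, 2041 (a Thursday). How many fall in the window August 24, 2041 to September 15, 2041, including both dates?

Occurrences land 7·i days after August 8, 2041 for i = 0, 1, 2, …
August 24, 2041 is 16 days after the start; 16 ÷ 7 = 2 remainder 2; since the remainder is 2, round up to i = 3. First occurrence in the window: #4 on August 29, 2041 (3×7 = 21 days in).
September 15, 2041 is 38 days after the start; 38 ÷ 7 = 5 remainder 3. Last occurrence in the window: #6 on September 12, 2041.
Occurrences #4 through #6: 3 in total.

3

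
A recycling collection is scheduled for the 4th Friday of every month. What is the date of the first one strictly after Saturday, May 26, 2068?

May 2068 starts on a Tuesday; its first Friday is the 4th, so the 4th Friday is the 25th — May 25, 2068.
That is not after May 26, 2068, so look at Jun 2068.
Jun 2068 starts on a Friday; its first Friday is the 1st, so the 4th Friday is the 22nd — Jun 22, 2068.

Jun 22, 2068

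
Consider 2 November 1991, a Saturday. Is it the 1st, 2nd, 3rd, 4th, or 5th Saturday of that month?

Day 2 falls in week ⌈2/7⌉ of the month.
Days 1–7 hold the 1st Saturday, 8–14 the 2nd, 15–21 the 3rd, 22–28 the 4th, 29–31 the 5th.
2 is in the range for the 1st.

1st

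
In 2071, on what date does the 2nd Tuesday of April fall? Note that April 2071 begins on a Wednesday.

April 2071 begins on a Wednesday, so the first Tuesday is April 7 (6 days later).
The 2nd Tuesday is 1 weeks later: 7 + 7 = 14.

2071-04-14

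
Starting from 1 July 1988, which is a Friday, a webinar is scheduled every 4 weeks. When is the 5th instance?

21 October 1988

The 5th occurrence is 4 intervals after the first: 4 × 28 = 112 days after 1 July 1988.
July has 31 days — 30 days to the end of July leaves 82.
August has 31 days (51 left).
September has 30 days (21 left).
21 days into October → 21 October 1988.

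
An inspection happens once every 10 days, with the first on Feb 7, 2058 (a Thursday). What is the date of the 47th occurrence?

The 47th occurrence is 46 intervals after the first: 46 × 10 = 460 days after Feb 7, 2058.
Feb has 28 days — 21 days to the end of Feb leaves 439.
From end of Feb to end of 2058 is 306 days (133 left).
Jan has 31 days (102 left).
Feb has 28 days (74 left).
Mar has 31 days (43 left).
Apr has 30 days (13 left).
13 days into May → May 13, 2059.

May 13, 2059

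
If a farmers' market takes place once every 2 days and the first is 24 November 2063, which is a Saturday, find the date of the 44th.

18 February 2064

The 44th occurrence is 43 intervals after the first: 43 × 2 = 86 days after 24 November 2063.
November has 30 days — 6 days to the end of November leaves 80.
December has 31 days (49 left).
January has 31 days (18 left).
18 days into February → 18 February 2064.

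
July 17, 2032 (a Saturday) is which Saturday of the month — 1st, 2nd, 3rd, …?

3rd

Day 17 falls in week ⌈17/7⌉ of the month.
Days 1–7 hold the 1st Saturday, 8–14 the 2nd, 15–21 the 3rd, 22–28 the 4th, 29–31 the 5th.
17 is in the range for the 3rd.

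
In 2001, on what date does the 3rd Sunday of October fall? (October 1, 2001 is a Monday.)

October 2001 begins on a Monday, so the first Sunday is October 7 (6 days later).
The 3rd Sunday is 2 weeks later: 7 + 14 = 21.

21 October 2001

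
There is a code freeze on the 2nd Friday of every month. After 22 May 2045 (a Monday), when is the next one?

9 June 2045

May 2045 starts on a Monday; its first Friday is the 5th, so the 2nd Friday is the 12th — 12 May 2045.
That is not after 22 May 2045, so look at June 2045.
June 2045 starts on a Thursday; its first Friday is the 2nd, so the 2nd Friday is the 9th — 9 June 2045.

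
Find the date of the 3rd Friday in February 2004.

February 20, 2004

The first Friday of February 2004 is February 6.
The 3rd Friday is 2 weeks later: 6 + 14 = 20.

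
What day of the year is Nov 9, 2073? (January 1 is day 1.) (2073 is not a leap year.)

313

Days in months before Nov: 31 + 28 + 31 + 30 + 31 + 30 + 31 + 31 + 30 + 31 = 304.
Plus 9 days into Nov → day 313.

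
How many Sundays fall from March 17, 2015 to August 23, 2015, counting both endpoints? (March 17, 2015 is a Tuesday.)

March 17, 2015 is a Tuesday; the first Sunday on or after it is March 22, 2015 (5 days later).
From March 22, 2015 to August 23, 2015: 9 + 30 + 31 + 30 + 31 + 23 = 154 days (rest of March, April, May, June, July, August).
154 ÷ 7 = 22 full weeks with remainder 0, so 22 more Sundays after the first → 23.

23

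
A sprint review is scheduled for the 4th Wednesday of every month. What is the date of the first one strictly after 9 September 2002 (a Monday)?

September 2002 starts on a Sunday; its first Wednesday is the 4th, so the 4th Wednesday is the 25th — 25 September 2002.
25 September 2002 is after 9 September 2002, so that is the next one.

25 September 2002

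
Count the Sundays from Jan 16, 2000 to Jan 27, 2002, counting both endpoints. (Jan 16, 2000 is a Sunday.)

107

Jan 16, 2000 is a Sunday; the first Sunday on or after it is Jan 16, 2000.
From Jan 16, 2000 to Jan 27, 2002: 350 + 365 + 27 = 742 days (rest of 2000, 2001, to Jan 27, 2002 in 2002).
742 ÷ 7 = 106 full weeks with remainder 0, so 106 more Sundays after the first → 107.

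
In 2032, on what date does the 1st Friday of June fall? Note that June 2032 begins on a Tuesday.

2032-06-04

June 2032 begins on a Tuesday, so the first Friday is June 4 (3 days later).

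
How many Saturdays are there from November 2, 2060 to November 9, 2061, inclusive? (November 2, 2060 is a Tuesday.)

53

November 2, 2060 is a Tuesday; the first Saturday on or after it is November 6, 2060 (4 days later).
From November 6, 2060 to November 9, 2061: 55 + 313 = 368 days (rest of 2060, to November 9, 2061 in 2061).
368 ÷ 7 = 52 full weeks with remainder 4, so 52 more Saturdays after the first → 53.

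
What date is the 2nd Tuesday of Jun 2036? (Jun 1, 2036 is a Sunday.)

Jun 10, 2036

Jun 2036 begins on a Sunday, so the first Tuesday is Jun 3 (2 days later).
The 2nd Tuesday is 1 weeks later: 3 + 7 = 10.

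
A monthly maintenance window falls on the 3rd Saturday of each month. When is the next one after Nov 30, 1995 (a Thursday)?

Dec 16, 1995

Nov 1995 starts on a Wednesday; its first Saturday is the 4th, so the 3rd Saturday is the 18th — Nov 18, 1995.
That is not after Nov 30, 1995, so look at Dec 1995.
Dec 1995 starts on a Friday; its first Saturday is the 2nd, so the 3rd Saturday is the 16th — Dec 16, 1995.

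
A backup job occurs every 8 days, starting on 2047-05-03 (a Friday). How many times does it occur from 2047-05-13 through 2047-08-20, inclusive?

Occurrences land 8·i days after 2047-05-03 for i = 0, 1, 2, …
2047-05-13 is 10 days after the start; 10 ÷ 8 = 1 remainder 2; since the remainder is 2, round up to i = 2. First occurrence in the window: #3 on 2047-05-19 (2×8 = 16 days in).
2047-08-20 is 109 days after the start; 109 ÷ 8 = 13 remainder 5. Last occurrence in the window: #14 on 2047-08-15.
Occurrences #3 through #14: 12 in total.

12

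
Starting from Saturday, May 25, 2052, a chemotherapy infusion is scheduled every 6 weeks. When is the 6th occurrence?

The 6th occurrence is 5 intervals after the first: 5 × 42 = 210 days after May 25, 2052.
May has 31 days — 6 days to the end of May leaves 204.
Jun has 30 days (174 left).
Jul has 31 days (143 left).
Aug has 31 days (112 left).
Sep has 30 days (82 left).
Oct has 31 days (51 left).
Nov has 30 days (21 left).
21 days into Dec → Dec 21, 2052.

Dec 21, 2052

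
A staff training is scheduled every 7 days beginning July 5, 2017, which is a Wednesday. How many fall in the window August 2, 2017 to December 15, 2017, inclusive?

Occurrences land 7·i days after July 5, 2017 for i = 0, 1, 2, …
August 2, 2017 is 28 days after the start; 28 ÷ 7 = 4 remainder 0. First occurrence in the window: #5 on August 2, 2017 (4×7 = 28 days in).
December 15, 2017 is 163 days after the start; 163 ÷ 7 = 23 remainder 2. Last occurrence in the window: #24 on December 13, 2017.
Occurrences #5 through #24: 20 in total.

20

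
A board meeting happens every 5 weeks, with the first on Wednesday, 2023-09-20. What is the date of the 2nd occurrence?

The 2nd occurrence is 1 interval after the first: 1 × 35 = 35 days after 2023-09-20.
September has 30 days — 10 days to the end of September leaves 25.
25 days into October → 2023-10-25.

2023-10-25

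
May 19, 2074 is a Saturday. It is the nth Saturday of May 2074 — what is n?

3rd

Day 19 falls in week ⌈19/7⌉ of the month.
Days 1–7 hold the 1st Saturday, 8–14 the 2nd, 15–21 the 3rd, 22–28 the 4th, 29–31 the 5th.
19 is in the range for the 3rd.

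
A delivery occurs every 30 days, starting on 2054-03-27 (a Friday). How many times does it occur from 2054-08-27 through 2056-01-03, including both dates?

Occurrences land 30·i days after 2054-03-27 for i = 0, 1, 2, …
2054-08-27 is 153 days after the start; 153 ÷ 30 = 5 remainder 3; since the remainder is 3, round up to i = 6. First occurrence in the window: #7 on 2054-09-23 (6×30 = 180 days in).
2056-01-03 is 647 days after the start; 647 ÷ 30 = 21 remainder 17. Last occurrence in the window: #22 on 2055-12-17.
Occurrences #7 through #22: 16 in total.

16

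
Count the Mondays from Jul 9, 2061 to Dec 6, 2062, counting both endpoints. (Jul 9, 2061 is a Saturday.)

74

Jul 9, 2061 is a Saturday; the first Monday on or after it is Jul 11, 2061 (2 days later).
From Jul 11, 2061 to Dec 6, 2062: 173 + 340 = 513 days (rest of 2061, to Dec 6, 2062 in 2062).
513 ÷ 7 = 73 full weeks with remainder 2, so 73 more Mondays after the first → 74.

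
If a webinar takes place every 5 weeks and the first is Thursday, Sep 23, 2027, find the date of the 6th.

The 6th occurrence is 5 intervals after the first: 5 × 35 = 175 days after Sep 23, 2027.
Sep has 30 days — 7 days to the end of Sep leaves 168.
Oct has 31 days (137 left).
Nov has 30 days (107 left).
Dec has 31 days (76 left).
Jan has 31 days (45 left).
Feb has 29 days (16 left).
16 days into Mar → Mar 16, 2028.

Mar 16, 2028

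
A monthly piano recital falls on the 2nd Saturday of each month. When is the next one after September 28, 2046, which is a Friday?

September 2046 starts on a Saturday; its first Saturday is the 1st, so the 2nd Saturday is the 8th — September 8, 2046.
That is not after September 28, 2046, so look at October 2046.
October 2046 starts on a Monday; its first Saturday is the 6th, so the 2nd Saturday is the 13th — October 13, 2046.

October 13, 2046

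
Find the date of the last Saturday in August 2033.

August 2033 begins on a Monday, so the first Saturday is August 6 (5 days later).
August 2033 has 31 days. Adding weeks: 6, 13, 20, 27 — the last one ≤ 31 is the 27th.

2033-08-27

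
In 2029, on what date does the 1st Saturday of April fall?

The first Saturday of April 2029 is April 7.

2029-04-07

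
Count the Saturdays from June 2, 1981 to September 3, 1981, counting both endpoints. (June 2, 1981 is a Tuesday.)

13

June 2, 1981 is a Tuesday; the first Saturday on or after it is June 6, 1981 (4 days later).
From June 6, 1981 to September 3, 1981: 24 + 31 + 31 + 3 = 89 days (rest of June, July, August, September).
89 ÷ 7 = 12 full weeks with remainder 5, so 12 more Saturdays after the first → 13.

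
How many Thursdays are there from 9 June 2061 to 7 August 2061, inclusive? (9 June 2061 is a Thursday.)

9 June 2061 is a Thursday; the first Thursday on or after it is 9 June 2061.
From 9 June 2061 to 7 August 2061: 21 + 31 + 7 = 59 days (rest of June, July, August).
59 ÷ 7 = 8 full weeks with remainder 3, so 8 more Thursdays after the first → 9.

9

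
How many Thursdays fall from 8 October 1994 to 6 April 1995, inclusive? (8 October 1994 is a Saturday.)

26

8 October 1994 is a Saturday; the first Thursday on or after it is 13 October 1994 (5 days later).
From 13 October 1994 to 6 April 1995: 18 + 30 + 31 + 31 + 28 + 31 + 6 = 175 days (rest of October, November, December, January, February, March, April).
175 ÷ 7 = 25 full weeks with remainder 0, so 25 more Thursdays after the first → 26.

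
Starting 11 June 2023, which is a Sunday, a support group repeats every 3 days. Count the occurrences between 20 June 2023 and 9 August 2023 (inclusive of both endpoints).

17

Occurrences land 3·i days after 11 June 2023 for i = 0, 1, 2, …
20 June 2023 is 9 days after the start; 9 ÷ 3 = 3 remainder 0. First occurrence in the window: #4 on 20 June 2023 (3×3 = 9 days in).
9 August 2023 is 59 days after the start; 59 ÷ 3 = 19 remainder 2. Last occurrence in the window: #20 on 7 August 2023.
Occurrences #4 through #20: 17 in total.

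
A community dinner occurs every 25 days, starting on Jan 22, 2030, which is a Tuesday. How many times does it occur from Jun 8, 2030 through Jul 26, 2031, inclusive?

Occurrences land 25·i days after Jan 22, 2030 for i = 0, 1, 2, …
Jun 8, 2030 is 137 days after the start; 137 ÷ 25 = 5 remainder 12; since the remainder is 12, round up to i = 6. First occurrence in the window: #7 on Jun 21, 2030 (6×25 = 150 days in).
Jul 26, 2031 is 550 days after the start; 550 ÷ 25 = 22 remainder 0. Last occurrence in the window: #23 on Jul 26, 2031.
Occurrences #7 through #23: 17 in total.

17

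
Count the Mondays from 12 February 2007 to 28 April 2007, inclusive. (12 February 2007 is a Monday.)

12 February 2007 is a Monday; the first Monday on or after it is 12 February 2007.
From 12 February 2007 to 28 April 2007: 16 + 31 + 28 = 75 days (rest of February, March, April).
75 ÷ 7 = 10 full weeks with remainder 5, so 10 more Mondays after the first → 11.

11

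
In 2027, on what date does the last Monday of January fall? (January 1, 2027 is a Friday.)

January 2027 begins on a Friday, so the first Monday is January 4 (3 days later).
January 2027 has 31 days. Adding weeks: 4, 11, 18, 25 — the last one ≤ 31 is the 25th.

2027-01-25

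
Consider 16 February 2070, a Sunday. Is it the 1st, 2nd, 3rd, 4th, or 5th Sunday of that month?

3rd

Day 16 falls in week ⌈16/7⌉ of the month.
Days 1–7 hold the 1st Sunday, 8–14 the 2nd, 15–21 the 3rd, 22–28 the 4th, 29–31 the 5th.
16 is in the range for the 3rd.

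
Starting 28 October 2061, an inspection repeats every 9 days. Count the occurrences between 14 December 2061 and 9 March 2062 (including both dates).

Occurrences land 9·i days after 28 October 2061 for i = 0, 1, 2, …
14 December 2061 is 47 days after the start; 47 ÷ 9 = 5 remainder 2; since the remainder is 2, round up to i = 6. First occurrence in the window: #7 on 21 December 2061 (6×9 = 54 days in).
9 March 2062 is 132 days after the start; 132 ÷ 9 = 14 remainder 6. Last occurrence in the window: #15 on 3 March 2062.
Occurrences #7 through #15: 9 in total.

9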